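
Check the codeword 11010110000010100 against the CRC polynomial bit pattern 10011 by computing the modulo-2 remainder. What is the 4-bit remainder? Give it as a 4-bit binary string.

0000

Modulo-2 division of 11010110000010100 by 10011:
  pos 0: 11010 XOR 10011 = 01001
  pos 1: 10011 XOR 10011 = 00000
  pos 6: 10000 XOR 10011 = 00011
  pos 9: 11010 XOR 10011 = 01001
  pos 10: 10011 XOR 10011 = 00000
Remainder = 0000 (zero — the frame passes the CRC check).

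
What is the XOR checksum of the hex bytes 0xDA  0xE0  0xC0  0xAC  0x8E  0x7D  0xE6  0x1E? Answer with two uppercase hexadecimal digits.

5D

XOR the bytes together:
  start with 0xDA
  0xDA ⊕ 0xE0 = 0x3A
  0x3A ⊕ 0xC0 = 0xFA
  0xFA ⊕ 0xAC = 0x56
  0x56 ⊕ 0x8E = 0xD8
  0xD8 ⊕ 0x7D = 0xA5
  0xA5 ⊕ 0xE6 = 0x43
  0x43 ⊕ 0x1E = 0x5D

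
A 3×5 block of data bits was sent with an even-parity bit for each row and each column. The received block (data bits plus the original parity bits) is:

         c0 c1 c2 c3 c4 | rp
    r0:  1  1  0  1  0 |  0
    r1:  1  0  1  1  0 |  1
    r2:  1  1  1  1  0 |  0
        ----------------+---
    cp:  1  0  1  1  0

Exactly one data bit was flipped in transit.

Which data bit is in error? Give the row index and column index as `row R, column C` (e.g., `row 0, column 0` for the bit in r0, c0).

Recompute each row's even parity and compare to rp:
  r0: data parity 1, sent rp 0 → mismatch
  r1: data parity 1, sent rp 1 → ok
  r2: data parity 0, sent rp 0 → ok
Recompute each column's even parity and compare to cp:
  c0: data parity 1, sent cp 1 → ok
  c1: data parity 0, sent cp 0 → ok
  c2: data parity 0, sent cp 1 → mismatch
  c3: data parity 1, sent cp 1 → ok
  c4: data parity 0, sent cp 0 → ok
Exactly one row (r0) and one column (c2) fail → the flipped bit is at their intersection.

row 0, column 2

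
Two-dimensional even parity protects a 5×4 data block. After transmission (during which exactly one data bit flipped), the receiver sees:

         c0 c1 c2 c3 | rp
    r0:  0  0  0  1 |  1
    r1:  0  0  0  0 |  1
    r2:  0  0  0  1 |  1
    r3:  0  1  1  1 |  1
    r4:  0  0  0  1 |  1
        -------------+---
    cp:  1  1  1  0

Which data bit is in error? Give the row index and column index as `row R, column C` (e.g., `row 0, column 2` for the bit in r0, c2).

row 1, column 0

Recompute each row's even parity and compare to rp:
  r0: data parity 1, sent rp 1 → ok
  r1: data parity 0, sent rp 1 → mismatch
  r2: data parity 1, sent rp 1 → ok
  r3: data parity 1, sent rp 1 → ok
  r4: data parity 1, sent rp 1 → ok
Recompute each column's even parity and compare to cp:
  c0: data parity 0, sent cp 1 → mismatch
  c1: data parity 1, sent cp 1 → ok
  c2: data parity 1, sent cp 1 → ok
  c3: data parity 0, sent cp 0 → ok
Exactly one row (r1) and one column (c0) fail → the flipped bit is at their intersection.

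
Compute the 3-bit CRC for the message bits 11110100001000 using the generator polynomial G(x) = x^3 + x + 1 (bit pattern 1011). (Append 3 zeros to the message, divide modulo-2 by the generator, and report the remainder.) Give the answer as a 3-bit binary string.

001

Append 3 zeros: 11110100001000000. Divide by 1011 (XOR where the leading bit is 1):
  pos 0: 1111 XOR 1011 = 0100
  pos 1: 1000 XOR 1011 = 0011
  pos 3: 1110 XOR 1011 = 0101
  pos 4: 1010 XOR 1011 = 0001
  pos 7: 1001 XOR 1011 = 0010
  pos 9: 1000 XOR 1011 = 0011
  pos 11: 1100 XOR 1011 = 0111
  pos 12: 1110 XOR 1011 = 0101
  pos 13: 1010 XOR 1011 = 0001
Remainder (last 3 bits) = 001. This is the CRC / FCS.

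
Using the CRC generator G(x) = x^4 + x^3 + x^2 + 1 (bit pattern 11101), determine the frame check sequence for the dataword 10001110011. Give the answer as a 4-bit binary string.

Append 4 zeros: 100011100110000. Divide by 11101 (XOR where the leading bit is 1):
  pos 0: 10001 XOR 11101 = 01100
  pos 1: 11001 XOR 11101 = 00100
  pos 3: 10010 XOR 11101 = 01111
  pos 4: 11110 XOR 11101 = 00011
  pos 7: 11110 XOR 11101 = 00011
  pos 10: 11000 XOR 11101 = 00101
Remainder (last 4 bits) = 0101. This is the CRC / FCS.

0101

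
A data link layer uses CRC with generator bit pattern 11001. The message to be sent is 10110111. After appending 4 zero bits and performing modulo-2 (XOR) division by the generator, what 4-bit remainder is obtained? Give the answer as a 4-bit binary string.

1011

Append 4 zeros: 101101110000. Divide by 11001 (XOR where the leading bit is 1):
  pos 0: 10110 XOR 11001 = 01111
  pos 1: 11111 XOR 11001 = 00110
  pos 3: 11011 XOR 11001 = 00010
  pos 6: 10000 XOR 11001 = 01001
  pos 7: 10010 XOR 11001 = 01011
Remainder (last 4 bits) = 1011. This is the CRC / FCS.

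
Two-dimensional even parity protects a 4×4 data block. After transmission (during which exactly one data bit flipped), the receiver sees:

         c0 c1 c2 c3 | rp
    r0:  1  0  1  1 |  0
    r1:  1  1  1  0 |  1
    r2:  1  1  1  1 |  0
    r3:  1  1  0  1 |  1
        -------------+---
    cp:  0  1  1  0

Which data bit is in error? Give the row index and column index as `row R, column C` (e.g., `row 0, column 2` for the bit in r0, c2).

Recompute each row's even parity and compare to rp:
  r0: data parity 1, sent rp 0 → mismatch
  r1: data parity 1, sent rp 1 → ok
  r2: data parity 0, sent rp 0 → ok
  r3: data parity 1, sent rp 1 → ok
Recompute each column's even parity and compare to cp:
  c0: data parity 0, sent cp 0 → ok
  c1: data parity 1, sent cp 1 → ok
  c2: data parity 1, sent cp 1 → ok
  c3: data parity 1, sent cp 0 → mismatch
Exactly one row (r0) and one column (c3) fail → the flipped bit is at their intersection.

row 0, column 3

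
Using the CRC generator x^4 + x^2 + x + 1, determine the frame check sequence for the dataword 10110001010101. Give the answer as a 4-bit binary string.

Append 4 zeros: 101100010101010000. Divide by 10111 (XOR where the leading bit is 1):
  pos 0: 10110 XOR 10111 = 00001
  pos 4: 10010 XOR 10111 = 00101
  pos 6: 10110 XOR 10111 = 00001
  pos 10: 11010 XOR 10111 = 01101
  pos 11: 11010 XOR 10111 = 01101
  pos 12: 11010 XOR 10111 = 01101
  pos 13: 11010 XOR 10111 = 01101
Remainder (last 4 bits) = 1101. This is the CRC / FCS.

1101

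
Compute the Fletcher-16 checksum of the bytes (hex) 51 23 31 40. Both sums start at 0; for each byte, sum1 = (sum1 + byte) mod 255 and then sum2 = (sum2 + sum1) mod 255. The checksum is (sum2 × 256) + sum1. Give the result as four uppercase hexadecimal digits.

51E5

Running sums (mod 255):
  after byte 0 (51): sum1=81, sum2=81
  after byte 1 (23): sum1=116, sum2=197
  after byte 2 (31): sum1=165, sum2=107
  after byte 3 (40): sum1=229, sum2=81
Checksum = sum2·256 + sum1 = 81·256 + 229 = 20965 = 0x51E5.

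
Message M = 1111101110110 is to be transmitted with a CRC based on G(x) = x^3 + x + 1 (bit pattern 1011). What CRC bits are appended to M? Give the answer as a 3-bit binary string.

001

Append 3 zeros: 1111101110110000. Divide by 1011 (XOR where the leading bit is 1):
  pos 0: 1111 XOR 1011 = 0100
  pos 1: 1001 XOR 1011 = 0010
  pos 3: 1001 XOR 1011 = 0010
  pos 5: 1011 XOR 1011 = 0000
  pos 10: 1100 XOR 1011 = 0111
  pos 11: 1110 XOR 1011 = 0101
  pos 12: 1010 XOR 1011 = 0001
Remainder (last 3 bits) = 001. This is the CRC / FCS.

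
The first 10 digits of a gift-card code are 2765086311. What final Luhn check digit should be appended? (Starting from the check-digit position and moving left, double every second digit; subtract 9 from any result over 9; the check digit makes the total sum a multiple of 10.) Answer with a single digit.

Partial digits right→left: 1 1 3 6 8 0 5 6 7 2
Double every second digit counting from the check-digit position (so the 1st, 3rd, 5th, ... of the partial from the right).
  doubled (with −9 where >9): 2 6 7 1 5 → sum 21
  kept as-is: 1 6 0 6 2 → sum 15
Total = 21 + 15 = 36.
Check digit = (10 − (36 mod 10)) mod 10 = 4.

4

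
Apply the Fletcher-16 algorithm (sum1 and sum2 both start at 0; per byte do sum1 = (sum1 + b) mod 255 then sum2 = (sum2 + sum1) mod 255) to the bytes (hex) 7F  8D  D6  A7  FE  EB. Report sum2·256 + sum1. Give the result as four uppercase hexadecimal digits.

Running sums (mod 255):
  after byte 0 (7F): sum1=127, sum2=127
  after byte 1 (8D): sum1=13, sum2=140
  after byte 2 (D6): sum1=227, sum2=112
  after byte 3 (A7): sum1=139, sum2=251
  after byte 4 (FE): sum1=138, sum2=134
  after byte 5 (EB): sum1=118, sum2=252
Checksum = sum2·256 + sum1 = 252·256 + 118 = 64630 = 0xFC76.

FC76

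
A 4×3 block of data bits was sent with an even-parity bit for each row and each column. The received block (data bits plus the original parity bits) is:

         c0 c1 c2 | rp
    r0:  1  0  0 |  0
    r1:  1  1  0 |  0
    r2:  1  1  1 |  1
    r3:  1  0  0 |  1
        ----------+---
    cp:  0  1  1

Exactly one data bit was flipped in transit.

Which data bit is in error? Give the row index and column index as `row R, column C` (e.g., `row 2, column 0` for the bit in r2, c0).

Recompute each row's even parity and compare to rp:
  r0: data parity 1, sent rp 0 → mismatch
  r1: data parity 0, sent rp 0 → ok
  r2: data parity 1, sent rp 1 → ok
  r3: data parity 1, sent rp 1 → ok
Recompute each column's even parity and compare to cp:
  c0: data parity 0, sent cp 0 → ok
  c1: data parity 0, sent cp 1 → mismatch
  c2: data parity 1, sent cp 1 → ok
Exactly one row (r0) and one column (c1) fail → the flipped bit is at their intersection.

row 0, column 1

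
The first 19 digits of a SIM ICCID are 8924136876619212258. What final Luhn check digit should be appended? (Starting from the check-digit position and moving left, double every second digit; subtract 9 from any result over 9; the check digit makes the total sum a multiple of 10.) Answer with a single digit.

4

Partial digits right→left: 8 5 2 2 1 2 9 1 6 6 7 8 6 3 1 4 2 9 8
Double every second digit counting from the check-digit position (so the 1st, 3rd, 5th, ... of the partial from the right).
  doubled (with −9 where >9): 7 4 2 9 3 5 3 2 4 7 → sum 46
  kept as-is: 5 2 2 1 6 8 3 4 9 → sum 40
Total = 46 + 40 = 86.
Check digit = (10 − (86 mod 10)) mod 10 = 4.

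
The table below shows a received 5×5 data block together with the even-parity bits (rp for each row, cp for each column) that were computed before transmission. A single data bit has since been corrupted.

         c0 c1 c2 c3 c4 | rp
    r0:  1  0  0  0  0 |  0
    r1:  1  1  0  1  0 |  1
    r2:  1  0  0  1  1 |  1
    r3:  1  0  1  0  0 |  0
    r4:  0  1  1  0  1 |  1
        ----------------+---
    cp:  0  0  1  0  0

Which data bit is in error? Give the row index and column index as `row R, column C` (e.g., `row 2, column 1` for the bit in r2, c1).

row 0, column 2

Recompute each row's even parity and compare to rp:
  r0: data parity 1, sent rp 0 → mismatch
  r1: data parity 1, sent rp 1 → ok
  r2: data parity 1, sent rp 1 → ok
  r3: data parity 0, sent rp 0 → ok
  r4: data parity 1, sent rp 1 → ok
Recompute each column's even parity and compare to cp:
  c0: data parity 0, sent cp 0 → ok
  c1: data parity 0, sent cp 0 → ok
  c2: data parity 0, sent cp 1 → mismatch
  c3: data parity 0, sent cp 0 → ok
  c4: data parity 0, sent cp 0 → ok
Exactly one row (r0) and one column (c2) fail → the flipped bit is at their intersection.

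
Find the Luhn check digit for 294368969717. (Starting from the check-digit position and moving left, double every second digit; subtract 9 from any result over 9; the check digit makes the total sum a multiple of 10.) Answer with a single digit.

4

Partial digits right→left: 7 1 7 9 6 9 8 6 3 4 9 2
Double every second digit counting from the check-digit position (so the 1st, 3rd, 5th, ... of the partial from the right).
  doubled (with −9 where >9): 5 5 3 7 6 9 → sum 35
  kept as-is: 1 9 9 6 4 2 → sum 31
Total = 35 + 31 = 66.
Check digit = (10 − (66 mod 10)) mod 10 = 4.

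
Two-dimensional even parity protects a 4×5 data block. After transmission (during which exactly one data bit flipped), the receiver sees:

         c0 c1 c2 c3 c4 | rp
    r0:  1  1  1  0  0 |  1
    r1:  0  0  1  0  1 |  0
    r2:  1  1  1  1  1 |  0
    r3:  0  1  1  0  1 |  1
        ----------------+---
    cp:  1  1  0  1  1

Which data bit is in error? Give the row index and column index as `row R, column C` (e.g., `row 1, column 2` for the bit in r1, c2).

Recompute each row's even parity and compare to rp:
  r0: data parity 1, sent rp 1 → ok
  r1: data parity 0, sent rp 0 → ok
  r2: data parity 1, sent rp 0 → mismatch
  r3: data parity 1, sent rp 1 → ok
Recompute each column's even parity and compare to cp:
  c0: data parity 0, sent cp 1 → mismatch
  c1: data parity 1, sent cp 1 → ok
  c2: data parity 0, sent cp 0 → ok
  c3: data parity 1, sent cp 1 → ok
  c4: data parity 1, sent cp 1 → ok
Exactly one row (r2) and one column (c0) fail → the flipped bit is at their intersection.

row 2, column 0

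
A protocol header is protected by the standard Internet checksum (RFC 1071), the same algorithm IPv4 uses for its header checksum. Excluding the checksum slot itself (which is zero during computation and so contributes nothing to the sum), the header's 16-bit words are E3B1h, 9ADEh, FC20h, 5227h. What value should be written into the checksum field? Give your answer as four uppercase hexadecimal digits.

3327

One's-complement addition (fold any carry out of bit 15 back into bit 0):
  0xE3B1 + 0x9ADE = 0x17E8F → wrap carry → 0x7E90
  0x7E90 + 0xFC20 = 0x17AB0 → wrap carry → 0x7AB1
  0x7AB1 + 0x5227 = 0x0CCD8
One's-complement sum = 0xCCD8.
Checksum = ~0xCCD8 & 0xFFFF = 0x3327.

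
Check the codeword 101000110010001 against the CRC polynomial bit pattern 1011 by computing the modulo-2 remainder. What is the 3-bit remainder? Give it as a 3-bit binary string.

Modulo-2 division of 101000110010001 by 1011:
  pos 0: 1010 XOR 1011 = 0001
  pos 3: 1001 XOR 1011 = 0010
  pos 5: 1010 XOR 1011 = 0001
  pos 8: 1010 XOR 1011 = 0001
  pos 11: 1001 XOR 1011 = 0010
Remainder = 010 (nonzero — an error is detected).

010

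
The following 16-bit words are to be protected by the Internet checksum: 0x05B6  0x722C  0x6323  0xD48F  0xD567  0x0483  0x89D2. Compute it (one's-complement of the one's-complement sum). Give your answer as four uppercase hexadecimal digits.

One's-complement addition (fold any carry out of bit 15 back into bit 0):
  0x05B6 + 0x722C = 0x077E2
  0x77E2 + 0x6323 = 0x0DB05
  0xDB05 + 0xD48F = 0x1AF94 → wrap carry → 0xAF95
  0xAF95 + 0xD567 = 0x184FC → wrap carry → 0x84FD
  0x84FD + 0x0483 = 0x08980
  0x8980 + 0x89D2 = 0x11352 → wrap carry → 0x1353
One's-complement sum = 0x1353.
Checksum = ~0x1353 & 0xFFFF = 0xECAC.

ECAC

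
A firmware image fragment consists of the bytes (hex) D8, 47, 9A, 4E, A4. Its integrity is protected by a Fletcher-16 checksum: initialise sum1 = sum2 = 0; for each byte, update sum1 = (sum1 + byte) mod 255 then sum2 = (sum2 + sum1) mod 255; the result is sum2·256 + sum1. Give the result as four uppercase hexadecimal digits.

6AAD

Running sums (mod 255):
  after byte 0 (D8): sum1=216, sum2=216
  after byte 1 (47): sum1=32, sum2=248
  after byte 2 (9A): sum1=186, sum2=179
  after byte 3 (4E): sum1=9, sum2=188
  after byte 4 (A4): sum1=173, sum2=106
Checksum = sum2·256 + sum1 = 106·256 + 173 = 27309 = 0x6AAD.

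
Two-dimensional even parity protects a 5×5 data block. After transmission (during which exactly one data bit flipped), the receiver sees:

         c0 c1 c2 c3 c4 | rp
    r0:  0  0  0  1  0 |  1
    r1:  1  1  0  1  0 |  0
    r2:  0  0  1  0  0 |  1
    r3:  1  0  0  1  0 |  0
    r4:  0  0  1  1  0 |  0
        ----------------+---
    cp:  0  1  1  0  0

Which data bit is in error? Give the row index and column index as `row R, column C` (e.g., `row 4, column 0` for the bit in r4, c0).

Recompute each row's even parity and compare to rp:
  r0: data parity 1, sent rp 1 → ok
  r1: data parity 1, sent rp 0 → mismatch
  r2: data parity 1, sent rp 1 → ok
  r3: data parity 0, sent rp 0 → ok
  r4: data parity 0, sent rp 0 → ok
Recompute each column's even parity and compare to cp:
  c0: data parity 0, sent cp 0 → ok
  c1: data parity 1, sent cp 1 → ok
  c2: data parity 0, sent cp 1 → mismatch
  c3: data parity 0, sent cp 0 → ok
  c4: data parity 0, sent cp 0 → ok
Exactly one row (r1) and one column (c2) fail → the flipped bit is at their intersection.

row 1, column 2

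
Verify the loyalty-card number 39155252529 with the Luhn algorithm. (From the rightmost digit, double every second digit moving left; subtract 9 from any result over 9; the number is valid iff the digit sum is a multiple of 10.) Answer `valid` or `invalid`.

valid

From the right, keep odd positions and double even positions (subtract 9 from any doubled value over 9):
  doubled (positions 2,4,...): 4 4 4 1 9 → sum 22
  kept (positions 1,3,...): 9 5 5 5 1 3 → sum 28
Total = 50.
50 mod 10 = 0, so the number is valid.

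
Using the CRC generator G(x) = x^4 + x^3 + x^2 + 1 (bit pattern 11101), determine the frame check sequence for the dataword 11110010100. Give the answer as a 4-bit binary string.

Append 4 zeros: 111100101000000. Divide by 11101 (XOR where the leading bit is 1):
  pos 0: 11110 XOR 11101 = 00011
  pos 3: 11010 XOR 11101 = 00111
  pos 5: 11110 XOR 11101 = 00011
  pos 8: 11000 XOR 11101 = 00101
  pos 10: 10100 XOR 11101 = 01001
Remainder (last 4 bits) = 1001. This is the CRC / FCS.

1001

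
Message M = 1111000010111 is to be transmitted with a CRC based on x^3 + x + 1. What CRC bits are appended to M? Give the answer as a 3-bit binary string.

010

Append 3 zeros: 1111000010111000. Divide by 1011 (XOR where the leading bit is 1):
  pos 0: 1111 XOR 1011 = 0100
  pos 1: 1000 XOR 1011 = 0011
  pos 3: 1100 XOR 1011 = 0111
  pos 4: 1110 XOR 1011 = 0101
  pos 5: 1011 XOR 1011 = 0000
  pos 10: 1110 XOR 1011 = 0101
  pos 11: 1010 XOR 1011 = 0001
Remainder (last 3 bits) = 010. This is the CRC / FCS.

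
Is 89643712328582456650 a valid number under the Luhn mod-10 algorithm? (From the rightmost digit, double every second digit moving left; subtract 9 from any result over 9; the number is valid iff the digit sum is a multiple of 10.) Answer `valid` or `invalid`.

From the right, keep odd positions and double even positions (subtract 9 from any doubled value over 9):
  doubled (positions 2,4,...): 1 3 8 7 7 6 2 6 3 7 → sum 50
  kept (positions 1,3,...): 0 6 5 2 5 2 2 7 4 9 → sum 42
Total = 92.
92 mod 10 = 2, so the number is invalid.

invalid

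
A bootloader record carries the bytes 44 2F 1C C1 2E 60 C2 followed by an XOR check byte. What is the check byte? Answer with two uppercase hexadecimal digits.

XOR the bytes together:
  start with 0x44
  0x44 ⊕ 0x2F = 0x6B
  0x6B ⊕ 0x1C = 0x77
  0x77 ⊕ 0xC1 = 0xB6
  0xB6 ⊕ 0x2E = 0x98
  0x98 ⊕ 0x60 = 0xF8
  0xF8 ⊕ 0xC2 = 0x3A

3A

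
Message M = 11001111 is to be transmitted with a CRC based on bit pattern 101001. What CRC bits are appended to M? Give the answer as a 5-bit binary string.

Append 5 zeros: 1100111100000. Divide by 101001 (XOR where the leading bit is 1):
  pos 0: 110011 XOR 101001 = 011010
  pos 1: 110101 XOR 101001 = 011100
  pos 2: 111001 XOR 101001 = 010000
  pos 3: 100000 XOR 101001 = 001001
  pos 5: 100100 XOR 101001 = 001101
  pos 7: 110100 XOR 101001 = 011101
Remainder (last 5 bits) = 11101. This is the CRC / FCS.

11101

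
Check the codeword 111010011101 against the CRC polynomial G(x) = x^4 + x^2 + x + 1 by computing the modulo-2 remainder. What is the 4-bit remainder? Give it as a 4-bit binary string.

0000

Modulo-2 division of 111010011101 by 10111:
  pos 0: 11101 XOR 10111 = 01010
  pos 1: 10100 XOR 10111 = 00011
  pos 4: 11011 XOR 10111 = 01100
  pos 5: 11001 XOR 10111 = 01110
  pos 6: 11100 XOR 10111 = 01011
  pos 7: 10111 XOR 10111 = 00000
Remainder = 0000 (zero — the frame passes the CRC check).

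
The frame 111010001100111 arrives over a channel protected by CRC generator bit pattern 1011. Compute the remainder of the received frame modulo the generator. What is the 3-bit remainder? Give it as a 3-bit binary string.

Modulo-2 division of 111010001100111 by 1011:
  pos 0: 1110 XOR 1011 = 0101
  pos 1: 1011 XOR 1011 = 0000
  pos 8: 1100 XOR 1011 = 0111
  pos 9: 1111 XOR 1011 = 0100
  pos 10: 1001 XOR 1011 = 0010
Remainder = 101 (nonzero — an error is detected).

101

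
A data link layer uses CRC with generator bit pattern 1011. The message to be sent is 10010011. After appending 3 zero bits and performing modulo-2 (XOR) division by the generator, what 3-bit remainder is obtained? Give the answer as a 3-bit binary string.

111

Append 3 zeros: 10010011000. Divide by 1011 (XOR where the leading bit is 1):
  pos 0: 1001 XOR 1011 = 0010
  pos 2: 1000 XOR 1011 = 0011
  pos 4: 1111 XOR 1011 = 0100
  pos 5: 1000 XOR 1011 = 0011
  pos 7: 1100 XOR 1011 = 0111
Remainder (last 3 bits) = 111. This is the CRC / FCS.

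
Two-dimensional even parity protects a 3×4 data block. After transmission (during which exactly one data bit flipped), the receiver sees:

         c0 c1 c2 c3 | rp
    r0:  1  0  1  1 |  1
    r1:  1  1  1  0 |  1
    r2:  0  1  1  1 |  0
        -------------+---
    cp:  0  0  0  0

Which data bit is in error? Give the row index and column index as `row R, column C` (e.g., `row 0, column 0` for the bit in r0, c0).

row 2, column 2

Recompute each row's even parity and compare to rp:
  r0: data parity 1, sent rp 1 → ok
  r1: data parity 1, sent rp 1 → ok
  r2: data parity 1, sent rp 0 → mismatch
Recompute each column's even parity and compare to cp:
  c0: data parity 0, sent cp 0 → ok
  c1: data parity 0, sent cp 0 → ok
  c2: data parity 1, sent cp 0 → mismatch
  c3: data parity 0, sent cp 0 → ok
Exactly one row (r2) and one column (c2) fail → the flipped bit is at their intersection.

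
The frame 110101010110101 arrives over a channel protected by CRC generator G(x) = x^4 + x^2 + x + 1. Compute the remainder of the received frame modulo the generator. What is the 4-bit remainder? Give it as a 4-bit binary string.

0100

Modulo-2 division of 110101010110101 by 10111:
  pos 0: 11010 XOR 10111 = 01101
  pos 1: 11011 XOR 10111 = 01100
  pos 2: 11000 XOR 10111 = 01111
  pos 3: 11111 XOR 10111 = 01000
  pos 4: 10000 XOR 10111 = 00111
  pos 6: 11111 XOR 10111 = 01000
  pos 7: 10000 XOR 10111 = 00111
  pos 9: 11110 XOR 10111 = 01001
  pos 10: 10011 XOR 10111 = 00100
Remainder = 0100 (nonzero — an error is detected).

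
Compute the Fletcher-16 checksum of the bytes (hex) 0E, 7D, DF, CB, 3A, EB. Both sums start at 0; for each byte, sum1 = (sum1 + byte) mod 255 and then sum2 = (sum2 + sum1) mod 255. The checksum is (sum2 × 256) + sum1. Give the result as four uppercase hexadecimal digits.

Running sums (mod 255):
  after byte 0 (0E): sum1=14, sum2=14
  after byte 1 (7D): sum1=139, sum2=153
  after byte 2 (DF): sum1=107, sum2=5
  after byte 3 (CB): sum1=55, sum2=60
  after byte 4 (3A): sum1=113, sum2=173
  after byte 5 (EB): sum1=93, sum2=11
Checksum = sum2·256 + sum1 = 11·256 + 93 = 2909 = 0x0B5D.

0B5D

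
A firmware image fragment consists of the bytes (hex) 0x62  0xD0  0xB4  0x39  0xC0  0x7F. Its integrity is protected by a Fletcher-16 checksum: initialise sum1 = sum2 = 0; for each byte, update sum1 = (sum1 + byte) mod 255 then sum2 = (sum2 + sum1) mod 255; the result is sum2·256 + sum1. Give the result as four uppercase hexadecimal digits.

Running sums (mod 255):
  after byte 0 (0x62): sum1=98, sum2=98
  after byte 1 (0xD0): sum1=51, sum2=149
  after byte 2 (0xB4): sum1=231, sum2=125
  after byte 3 (0x39): sum1=33, sum2=158
  after byte 4 (0xC0): sum1=225, sum2=128
  after byte 5 (0x7F): sum1=97, sum2=225
Checksum = sum2·256 + sum1 = 225·256 + 97 = 57697 = 0xE161.

E161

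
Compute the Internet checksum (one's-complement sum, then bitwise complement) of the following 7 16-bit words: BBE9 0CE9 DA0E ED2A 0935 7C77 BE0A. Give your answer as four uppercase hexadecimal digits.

2C3C

One's-complement addition (fold any carry out of bit 15 back into bit 0):
  0xBBE9 + 0x0CE9 = 0x0C8D2
  0xC8D2 + 0xDA0E = 0x1A2E0 → wrap carry → 0xA2E1
  0xA2E1 + 0xED2A = 0x1900B → wrap carry → 0x900C
  0x900C + 0x0935 = 0x09941
  0x9941 + 0x7C77 = 0x115B8 → wrap carry → 0x15B9
  0x15B9 + 0xBE0A = 0x0D3C3
One's-complement sum = 0xD3C3.
Checksum = ~0xD3C3 & 0xFFFF = 0x2C3C.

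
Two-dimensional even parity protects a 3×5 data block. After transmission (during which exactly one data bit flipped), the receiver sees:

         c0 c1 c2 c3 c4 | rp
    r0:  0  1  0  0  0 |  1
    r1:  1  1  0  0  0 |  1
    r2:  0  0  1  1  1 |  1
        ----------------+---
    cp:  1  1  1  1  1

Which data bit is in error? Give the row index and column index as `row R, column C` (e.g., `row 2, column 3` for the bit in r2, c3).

row 1, column 1

Recompute each row's even parity and compare to rp:
  r0: data parity 1, sent rp 1 → ok
  r1: data parity 0, sent rp 1 → mismatch
  r2: data parity 1, sent rp 1 → ok
Recompute each column's even parity and compare to cp:
  c0: data parity 1, sent cp 1 → ok
  c1: data parity 0, sent cp 1 → mismatch
  c2: data parity 1, sent cp 1 → ok
  c3: data parity 1, sent cp 1 → ok
  c4: data parity 1, sent cp 1 → ok
Exactly one row (r1) and one column (c1) fail → the flipped bit is at their intersection.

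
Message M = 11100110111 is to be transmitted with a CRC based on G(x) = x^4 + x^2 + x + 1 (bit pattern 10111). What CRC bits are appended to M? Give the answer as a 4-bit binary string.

0000

Append 4 zeros: 111001101110000. Divide by 10111 (XOR where the leading bit is 1):
  pos 0: 11100 XOR 10111 = 01011
  pos 1: 10111 XOR 10111 = 00000
  pos 6: 10111 XOR 10111 = 00000
Remainder (last 4 bits) = 0000. This is the CRC / FCS.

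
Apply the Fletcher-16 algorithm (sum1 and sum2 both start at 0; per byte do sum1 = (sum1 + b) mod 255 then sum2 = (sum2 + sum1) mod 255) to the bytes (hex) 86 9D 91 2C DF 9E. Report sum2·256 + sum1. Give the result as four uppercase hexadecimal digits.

Running sums (mod 255):
  after byte 0 (86): sum1=134, sum2=134
  after byte 1 (9D): sum1=36, sum2=170
  after byte 2 (91): sum1=181, sum2=96
  after byte 3 (2C): sum1=225, sum2=66
  after byte 4 (DF): sum1=193, sum2=4
  after byte 5 (9E): sum1=96, sum2=100
Checksum = sum2·256 + sum1 = 100·256 + 96 = 25696 = 0x6460.

6460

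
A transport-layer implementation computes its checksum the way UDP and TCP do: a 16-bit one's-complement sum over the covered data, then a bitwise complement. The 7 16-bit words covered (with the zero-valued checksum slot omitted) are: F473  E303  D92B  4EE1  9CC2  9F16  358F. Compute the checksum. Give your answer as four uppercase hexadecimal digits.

8F12

One's-complement addition (fold any carry out of bit 15 back into bit 0):
  0xF473 + 0xE303 = 0x1D776 → wrap carry → 0xD777
  0xD777 + 0xD92B = 0x1B0A2 → wrap carry → 0xB0A3
  0xB0A3 + 0x4EE1 = 0x0FF84
  0xFF84 + 0x9CC2 = 0x19C46 → wrap carry → 0x9C47
  0x9C47 + 0x9F16 = 0x13B5D → wrap carry → 0x3B5E
  0x3B5E + 0x358F = 0x070ED
One's-complement sum = 0x70ED.
Checksum = ~0x70ED & 0xFFFF = 0x8F12.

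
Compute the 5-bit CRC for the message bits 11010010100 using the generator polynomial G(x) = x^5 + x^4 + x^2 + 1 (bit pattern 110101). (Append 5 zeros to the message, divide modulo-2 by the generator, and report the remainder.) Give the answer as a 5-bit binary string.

10101

Append 5 zeros: 1101001010000000. Divide by 110101 (XOR where the leading bit is 1):
  pos 0: 110100 XOR 110101 = 000001
  pos 5: 110100 XOR 110101 = 000001
  pos 10: 100000 XOR 110101 = 010101
Remainder (last 5 bits) = 10101. This is the CRC / FCS.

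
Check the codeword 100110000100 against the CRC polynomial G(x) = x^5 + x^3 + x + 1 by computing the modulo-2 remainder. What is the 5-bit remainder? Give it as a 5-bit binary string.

Modulo-2 division of 100110000100 by 101011:
  pos 0: 100110 XOR 101011 = 001101
  pos 2: 110100 XOR 101011 = 011111
  pos 3: 111110 XOR 101011 = 010101
  pos 4: 101011 XOR 101011 = 000000
Remainder = 00000 (zero — the frame passes the CRC check).

00000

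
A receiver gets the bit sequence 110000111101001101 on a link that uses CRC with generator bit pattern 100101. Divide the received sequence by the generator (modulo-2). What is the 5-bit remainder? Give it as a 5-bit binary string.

01110

Modulo-2 division of 110000111101001101 by 100101:
  pos 0: 110000 XOR 100101 = 010101
  pos 1: 101011 XOR 100101 = 001110
  pos 3: 111011 XOR 100101 = 011110
  pos 4: 111101 XOR 100101 = 011000
  pos 5: 110000 XOR 100101 = 010101
  pos 6: 101011 XOR 100101 = 001110
  pos 8: 111000 XOR 100101 = 011101
  pos 9: 111011 XOR 100101 = 011110
  pos 10: 111101 XOR 100101 = 011000
  pos 11: 110000 XOR 100101 = 010101
  pos 12: 101011 XOR 100101 = 001110
Remainder = 01110 (nonzero — an error is detected).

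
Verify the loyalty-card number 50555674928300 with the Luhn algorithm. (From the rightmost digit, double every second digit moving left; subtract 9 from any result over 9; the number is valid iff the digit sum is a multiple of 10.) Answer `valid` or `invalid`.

invalid

From the right, keep odd positions and double even positions (subtract 9 from any doubled value over 9):
  doubled (positions 2,4,...): 0 7 9 5 1 1 1 → sum 24
  kept (positions 1,3,...): 0 3 2 4 6 5 0 → sum 20
Total = 44.
44 mod 10 = 4, so the number is invalid.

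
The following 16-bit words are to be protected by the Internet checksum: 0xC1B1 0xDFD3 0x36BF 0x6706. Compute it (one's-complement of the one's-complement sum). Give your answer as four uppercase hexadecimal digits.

C0B4

One's-complement addition (fold any carry out of bit 15 back into bit 0):
  0xC1B1 + 0xDFD3 = 0x1A184 → wrap carry → 0xA185
  0xA185 + 0x36BF = 0x0D844
  0xD844 + 0x6706 = 0x13F4A → wrap carry → 0x3F4B
One's-complement sum = 0x3F4B.
Checksum = ~0x3F4B & 0xFFFF = 0xC0B4.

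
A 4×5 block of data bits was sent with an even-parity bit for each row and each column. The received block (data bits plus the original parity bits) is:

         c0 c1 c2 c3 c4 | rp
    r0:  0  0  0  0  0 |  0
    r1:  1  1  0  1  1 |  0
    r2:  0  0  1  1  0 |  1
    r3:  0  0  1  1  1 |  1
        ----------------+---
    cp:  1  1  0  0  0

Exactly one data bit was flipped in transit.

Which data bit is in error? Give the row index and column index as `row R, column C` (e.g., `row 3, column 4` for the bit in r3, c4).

Recompute each row's even parity and compare to rp:
  r0: data parity 0, sent rp 0 → ok
  r1: data parity 0, sent rp 0 → ok
  r2: data parity 0, sent rp 1 → mismatch
  r3: data parity 1, sent rp 1 → ok
Recompute each column's even parity and compare to cp:
  c0: data parity 1, sent cp 1 → ok
  c1: data parity 1, sent cp 1 → ok
  c2: data parity 0, sent cp 0 → ok
  c3: data parity 1, sent cp 0 → mismatch
  c4: data parity 0, sent cp 0 → ok
Exactly one row (r2) and one column (c3) fail → the flipped bit is at their intersection.

row 2, column 3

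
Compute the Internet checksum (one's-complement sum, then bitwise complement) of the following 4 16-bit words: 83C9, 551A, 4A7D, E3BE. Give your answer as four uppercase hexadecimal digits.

One's-complement addition (fold any carry out of bit 15 back into bit 0):
  0x83C9 + 0x551A = 0x0D8E3
  0xD8E3 + 0x4A7D = 0x12360 → wrap carry → 0x2361
  0x2361 + 0xE3BE = 0x1071F → wrap carry → 0x0720
One's-complement sum = 0x0720.
Checksum = ~0x0720 & 0xFFFF = 0xF8DF.

F8DF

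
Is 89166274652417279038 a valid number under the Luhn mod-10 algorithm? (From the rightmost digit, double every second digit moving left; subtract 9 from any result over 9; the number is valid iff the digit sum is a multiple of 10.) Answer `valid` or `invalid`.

invalid

From the right, keep odd positions and double even positions (subtract 9 from any doubled value over 9):
  doubled (positions 2,4,...): 6 9 4 2 4 3 5 3 2 7 → sum 45
  kept (positions 1,3,...): 8 0 7 7 4 5 4 2 6 9 → sum 52
Total = 97.
97 mod 10 = 7, so the number is invalid.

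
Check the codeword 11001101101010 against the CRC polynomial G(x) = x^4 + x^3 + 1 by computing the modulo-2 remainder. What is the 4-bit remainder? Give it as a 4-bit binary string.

0000

Modulo-2 division of 11001101101010 by 11001:
  pos 0: 11001 XOR 11001 = 00000
  pos 5: 10110 XOR 11001 = 01111
  pos 6: 11111 XOR 11001 = 00110
  pos 8: 11001 XOR 11001 = 00000
Remainder = 0000 (zero — the frame passes the CRC check).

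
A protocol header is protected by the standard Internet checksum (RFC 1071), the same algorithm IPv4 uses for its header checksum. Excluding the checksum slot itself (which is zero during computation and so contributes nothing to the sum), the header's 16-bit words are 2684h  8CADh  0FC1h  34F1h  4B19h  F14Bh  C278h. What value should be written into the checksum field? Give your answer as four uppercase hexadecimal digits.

093E

One's-complement addition (fold any carry out of bit 15 back into bit 0):
  0x2684 + 0x8CAD = 0x0B331
  0xB331 + 0x0FC1 = 0x0C2F2
  0xC2F2 + 0x34F1 = 0x0F7E3
  0xF7E3 + 0x4B19 = 0x142FC → wrap carry → 0x42FD
  0x42FD + 0xF14B = 0x13448 → wrap carry → 0x3449
  0x3449 + 0xC278 = 0x0F6C1
One's-complement sum = 0xF6C1.
Checksum = ~0xF6C1 & 0xFFFF = 0x093E.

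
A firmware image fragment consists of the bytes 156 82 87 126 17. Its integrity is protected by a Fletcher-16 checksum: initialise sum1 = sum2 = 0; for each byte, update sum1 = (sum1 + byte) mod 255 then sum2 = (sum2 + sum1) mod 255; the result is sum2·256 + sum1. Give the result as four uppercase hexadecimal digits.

6CD5

Running sums (mod 255):
  after byte 0 (156): sum1=156, sum2=156
  after byte 1 (82): sum1=238, sum2=139
  after byte 2 (87): sum1=70, sum2=209
  after byte 3 (126): sum1=196, sum2=150
  after byte 4 (17): sum1=213, sum2=108
Checksum = sum2·256 + sum1 = 108·256 + 213 = 27861 = 0x6CD5.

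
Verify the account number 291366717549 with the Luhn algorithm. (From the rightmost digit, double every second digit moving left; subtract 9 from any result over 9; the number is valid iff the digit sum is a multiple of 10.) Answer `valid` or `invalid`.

From the right, keep odd positions and double even positions (subtract 9 from any doubled value over 9):
  doubled (positions 2,4,...): 8 5 5 3 2 4 → sum 27
  kept (positions 1,3,...): 9 5 1 6 3 9 → sum 33
Total = 60.
60 mod 10 = 0, so the number is valid.

valid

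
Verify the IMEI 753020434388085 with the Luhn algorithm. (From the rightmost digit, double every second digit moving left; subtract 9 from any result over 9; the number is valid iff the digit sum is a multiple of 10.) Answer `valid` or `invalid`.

valid

From the right, keep odd positions and double even positions (subtract 9 from any doubled value over 9):
  doubled (positions 2,4,...): 7 7 6 6 0 0 1 → sum 27
  kept (positions 1,3,...): 5 0 8 4 4 2 3 7 → sum 33
Total = 60.
60 mod 10 = 0, so the number is valid.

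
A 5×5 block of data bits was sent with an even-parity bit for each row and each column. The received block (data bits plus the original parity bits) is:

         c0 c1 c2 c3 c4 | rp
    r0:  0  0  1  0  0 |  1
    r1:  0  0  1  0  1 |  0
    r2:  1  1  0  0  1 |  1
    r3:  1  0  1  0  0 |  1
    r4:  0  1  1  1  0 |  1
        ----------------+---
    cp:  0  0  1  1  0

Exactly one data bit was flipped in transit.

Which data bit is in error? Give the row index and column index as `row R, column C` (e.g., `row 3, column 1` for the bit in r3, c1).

Recompute each row's even parity and compare to rp:
  r0: data parity 1, sent rp 1 → ok
  r1: data parity 0, sent rp 0 → ok
  r2: data parity 1, sent rp 1 → ok
  r3: data parity 0, sent rp 1 → mismatch
  r4: data parity 1, sent rp 1 → ok
Recompute each column's even parity and compare to cp:
  c0: data parity 0, sent cp 0 → ok
  c1: data parity 0, sent cp 0 → ok
  c2: data parity 0, sent cp 1 → mismatch
  c3: data parity 1, sent cp 1 → ok
  c4: data parity 0, sent cp 0 → ok
Exactly one row (r3) and one column (c2) fail → the flipped bit is at their intersection.

row 3, column 2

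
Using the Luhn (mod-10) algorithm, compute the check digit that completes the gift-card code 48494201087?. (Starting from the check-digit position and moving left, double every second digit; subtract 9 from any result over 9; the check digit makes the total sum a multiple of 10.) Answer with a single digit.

3

Partial digits right→left: 7 8 0 1 0 2 4 9 4 8 4
Double every second digit counting from the check-digit position (so the 1st, 3rd, 5th, ... of the partial from the right).
  doubled (with −9 where >9): 5 0 0 8 8 8 → sum 29
  kept as-is: 8 1 2 9 8 → sum 28
Total = 29 + 28 = 57.
Check digit = (10 − (57 mod 10)) mod 10 = 3.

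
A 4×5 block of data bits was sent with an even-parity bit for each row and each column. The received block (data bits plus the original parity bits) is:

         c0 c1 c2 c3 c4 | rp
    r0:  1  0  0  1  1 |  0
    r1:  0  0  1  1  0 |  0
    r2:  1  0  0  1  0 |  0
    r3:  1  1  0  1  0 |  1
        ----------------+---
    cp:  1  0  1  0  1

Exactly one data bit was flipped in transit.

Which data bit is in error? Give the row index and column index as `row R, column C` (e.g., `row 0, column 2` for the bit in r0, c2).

Recompute each row's even parity and compare to rp:
  r0: data parity 1, sent rp 0 → mismatch
  r1: data parity 0, sent rp 0 → ok
  r2: data parity 0, sent rp 0 → ok
  r3: data parity 1, sent rp 1 → ok
Recompute each column's even parity and compare to cp:
  c0: data parity 1, sent cp 1 → ok
  c1: data parity 1, sent cp 0 → mismatch
  c2: data parity 1, sent cp 1 → ok
  c3: data parity 0, sent cp 0 → ok
  c4: data parity 1, sent cp 1 → ok
Exactly one row (r0) and one column (c1) fail → the flipped bit is at their intersection.

row 0, column 1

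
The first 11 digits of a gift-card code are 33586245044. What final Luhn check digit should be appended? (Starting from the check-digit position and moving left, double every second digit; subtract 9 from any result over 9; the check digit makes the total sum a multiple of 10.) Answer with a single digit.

Partial digits right→left: 4 4 0 5 4 2 6 8 5 3 3
Double every second digit counting from the check-digit position (so the 1st, 3rd, 5th, ... of the partial from the right).
  doubled (with −9 where >9): 8 0 8 3 1 6 → sum 26
  kept as-is: 4 5 2 8 3 → sum 22
Total = 26 + 22 = 48.
Check digit = (10 − (48 mod 10)) mod 10 = 2.

2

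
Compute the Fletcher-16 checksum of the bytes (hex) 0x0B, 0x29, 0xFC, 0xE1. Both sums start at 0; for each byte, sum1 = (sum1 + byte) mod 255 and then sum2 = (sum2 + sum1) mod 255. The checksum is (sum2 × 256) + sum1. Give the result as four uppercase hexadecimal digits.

Running sums (mod 255):
  after byte 0 (0x0B): sum1=11, sum2=11
  after byte 1 (0x29): sum1=52, sum2=63
  after byte 2 (0xFC): sum1=49, sum2=112
  after byte 3 (0xE1): sum1=19, sum2=131
Checksum = sum2·256 + sum1 = 131·256 + 19 = 33555 = 0x8313.

8313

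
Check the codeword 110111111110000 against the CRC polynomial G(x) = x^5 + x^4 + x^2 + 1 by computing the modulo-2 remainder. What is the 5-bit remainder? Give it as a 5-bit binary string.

Modulo-2 division of 110111111110000 by 110101:
  pos 0: 110111 XOR 110101 = 000010
  pos 4: 101111 XOR 110101 = 011010
  pos 5: 110101 XOR 110101 = 000000
Remainder = 00000 (zero — the frame passes the CRC check).

00000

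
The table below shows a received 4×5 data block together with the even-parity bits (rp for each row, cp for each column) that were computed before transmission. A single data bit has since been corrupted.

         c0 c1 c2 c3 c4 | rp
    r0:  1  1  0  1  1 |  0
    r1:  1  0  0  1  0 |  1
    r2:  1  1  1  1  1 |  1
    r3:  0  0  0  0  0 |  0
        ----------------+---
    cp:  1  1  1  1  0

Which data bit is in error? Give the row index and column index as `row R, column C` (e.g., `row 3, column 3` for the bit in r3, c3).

Recompute each row's even parity and compare to rp:
  r0: data parity 0, sent rp 0 → ok
  r1: data parity 0, sent rp 1 → mismatch
  r2: data parity 1, sent rp 1 → ok
  r3: data parity 0, sent rp 0 → ok
Recompute each column's even parity and compare to cp:
  c0: data parity 1, sent cp 1 → ok
  c1: data parity 0, sent cp 1 → mismatch
  c2: data parity 1, sent cp 1 → ok
  c3: data parity 1, sent cp 1 → ok
  c4: data parity 0, sent cp 0 → ok
Exactly one row (r1) and one column (c1) fail → the flipped bit is at their intersection.

row 1, column 1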